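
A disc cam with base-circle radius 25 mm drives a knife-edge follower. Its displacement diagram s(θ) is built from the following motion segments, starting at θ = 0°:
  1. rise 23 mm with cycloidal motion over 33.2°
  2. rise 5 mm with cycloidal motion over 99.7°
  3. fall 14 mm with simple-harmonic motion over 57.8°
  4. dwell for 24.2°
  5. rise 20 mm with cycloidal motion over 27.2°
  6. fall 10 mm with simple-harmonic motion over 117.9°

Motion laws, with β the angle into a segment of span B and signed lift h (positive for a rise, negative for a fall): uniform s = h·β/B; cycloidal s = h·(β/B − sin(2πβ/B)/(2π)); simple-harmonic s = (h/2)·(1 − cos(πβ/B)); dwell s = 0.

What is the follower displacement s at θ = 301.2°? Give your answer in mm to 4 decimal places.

seg 1 [0°–33.2°] cycloidal, h=23: full span → s += 23 → s = 23.0000
seg 2 [33.2°–132.9°] cycloidal, h=5: full span → s += 5 → s = 28.0000
seg 3 [132.9°–190.7°] simple-harmonic, h=-14: full span → s += -14 → s = 14.0000
seg 4 [190.7°–214.9°] dwell: s stays 14.0000
seg 5 [214.9°–242.1°] cycloidal, h=20: full span → s += 20 → s = 34.0000
seg 6 [242.1°–360°] simple-harmonic, h=-10: θ=301.2° here. β=59.1, B=117.9. -10/2·(1 − cos(π·0.5013)) = -5.0200 → s = 28.9800

28.9800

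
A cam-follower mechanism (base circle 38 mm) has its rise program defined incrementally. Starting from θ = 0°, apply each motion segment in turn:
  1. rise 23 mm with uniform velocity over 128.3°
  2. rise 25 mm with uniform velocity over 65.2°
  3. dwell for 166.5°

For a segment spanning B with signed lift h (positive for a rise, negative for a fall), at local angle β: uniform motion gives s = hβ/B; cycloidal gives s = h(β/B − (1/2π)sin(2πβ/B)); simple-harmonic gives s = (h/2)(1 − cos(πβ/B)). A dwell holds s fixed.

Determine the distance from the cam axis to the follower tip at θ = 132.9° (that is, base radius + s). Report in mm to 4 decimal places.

seg 1 [0°–128.3°] uniform, h=23: full span → s += 23 → s = 23.0000
seg 2 [128.3°–193.5°] uniform, h=25: θ=132.9° here. β=4.6, B=65.2. 25·4.6/65.2 = 1.7638 → s = 24.7638
radial distance = base radius + s = 38 + 24.7638 = 62.7638

62.7638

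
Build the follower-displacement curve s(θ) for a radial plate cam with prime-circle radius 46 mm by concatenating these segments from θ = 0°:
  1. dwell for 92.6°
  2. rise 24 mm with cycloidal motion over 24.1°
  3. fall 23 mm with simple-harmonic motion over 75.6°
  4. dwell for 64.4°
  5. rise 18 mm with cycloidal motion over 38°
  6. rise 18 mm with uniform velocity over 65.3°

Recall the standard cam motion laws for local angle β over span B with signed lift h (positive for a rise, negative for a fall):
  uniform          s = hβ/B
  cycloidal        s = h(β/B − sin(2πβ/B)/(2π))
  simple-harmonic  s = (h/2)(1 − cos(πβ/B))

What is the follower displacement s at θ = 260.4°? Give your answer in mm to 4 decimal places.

seg 1 [0°–92.6°] dwell: s stays 0.0000
seg 2 [92.6°–116.7°] cycloidal, h=24: full span → s += 24 → s = 24.0000
seg 3 [116.7°–192.3°] simple-harmonic, h=-23: full span → s += -23 → s = 1.0000
seg 4 [192.3°–256.7°] dwell: s stays 1.0000
seg 5 [256.7°–294.7°] cycloidal, h=18: θ=260.4° here. β=3.7, B=38. 18·(0.0974 − sin(2π·0.0974)/(2π)) = 0.1073 → s = 1.1073

1.1073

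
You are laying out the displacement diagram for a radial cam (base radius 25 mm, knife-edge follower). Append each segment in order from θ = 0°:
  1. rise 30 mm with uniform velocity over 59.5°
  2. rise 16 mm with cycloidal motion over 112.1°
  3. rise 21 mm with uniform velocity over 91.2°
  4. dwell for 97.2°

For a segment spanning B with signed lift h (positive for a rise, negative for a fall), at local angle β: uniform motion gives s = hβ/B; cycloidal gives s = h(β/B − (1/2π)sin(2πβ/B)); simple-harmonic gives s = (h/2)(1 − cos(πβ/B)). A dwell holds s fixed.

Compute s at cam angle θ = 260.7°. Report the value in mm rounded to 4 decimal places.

seg 1 [0°–59.5°] uniform, h=30: full span → s += 30 → s = 30.0000
seg 2 [59.5°–171.6°] cycloidal, h=16: full span → s += 16 → s = 46.0000
seg 3 [171.6°–262.8°] uniform, h=21: θ=260.7° here. β=89.1, B=91.2. 21·89.1/91.2 = 20.5164 → s = 66.5164

66.5164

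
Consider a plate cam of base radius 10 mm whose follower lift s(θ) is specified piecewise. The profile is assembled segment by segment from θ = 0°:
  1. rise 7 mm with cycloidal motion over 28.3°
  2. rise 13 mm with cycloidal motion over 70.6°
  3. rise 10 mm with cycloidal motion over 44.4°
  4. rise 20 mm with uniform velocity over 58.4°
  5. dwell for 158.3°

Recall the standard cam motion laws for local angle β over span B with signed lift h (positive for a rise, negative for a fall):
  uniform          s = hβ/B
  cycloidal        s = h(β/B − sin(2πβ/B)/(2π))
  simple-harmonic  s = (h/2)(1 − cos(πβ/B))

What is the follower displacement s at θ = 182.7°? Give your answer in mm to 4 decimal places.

seg 1 [0°–28.3°] cycloidal, h=7: full span → s += 7 → s = 7.0000
seg 2 [28.3°–98.9°] cycloidal, h=13: full span → s += 13 → s = 20.0000
seg 3 [98.9°–143.3°] cycloidal, h=10: full span → s += 10 → s = 30.0000
seg 4 [143.3°–201.7°] uniform, h=20: θ=182.7° here. β=39.4, B=58.4. 20·39.4/58.4 = 13.4932 → s = 43.4932

43.4932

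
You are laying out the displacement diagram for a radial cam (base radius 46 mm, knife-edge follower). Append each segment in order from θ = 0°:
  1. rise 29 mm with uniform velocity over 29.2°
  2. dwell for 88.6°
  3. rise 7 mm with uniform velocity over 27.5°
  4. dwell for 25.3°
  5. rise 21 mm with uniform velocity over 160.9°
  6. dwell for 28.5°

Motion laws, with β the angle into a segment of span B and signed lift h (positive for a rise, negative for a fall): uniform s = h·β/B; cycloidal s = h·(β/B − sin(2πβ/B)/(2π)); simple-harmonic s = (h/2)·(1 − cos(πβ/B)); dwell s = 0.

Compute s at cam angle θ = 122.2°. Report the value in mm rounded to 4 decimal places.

seg 1 [0°–29.2°] uniform, h=29: full span → s += 29 → s = 29.0000
seg 2 [29.2°–117.8°] dwell: s stays 29.0000
seg 3 [117.8°–145.3°] uniform, h=7: θ=122.2° here. β=4.4, B=27.5. 7·4.4/27.5 = 1.1200 → s = 30.1200

30.1200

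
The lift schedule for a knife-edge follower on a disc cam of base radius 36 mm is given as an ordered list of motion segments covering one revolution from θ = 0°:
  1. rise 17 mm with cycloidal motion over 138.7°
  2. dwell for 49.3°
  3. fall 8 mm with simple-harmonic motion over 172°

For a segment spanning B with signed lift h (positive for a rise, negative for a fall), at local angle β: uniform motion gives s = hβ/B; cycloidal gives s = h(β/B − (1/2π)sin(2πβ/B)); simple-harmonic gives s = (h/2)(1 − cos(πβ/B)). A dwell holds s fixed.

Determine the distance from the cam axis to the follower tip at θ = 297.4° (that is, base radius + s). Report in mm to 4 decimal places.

seg 1 [0°–138.7°] cycloidal, h=17: full span → s += 17 → s = 17.0000
seg 2 [138.7°–188°] dwell: s stays 17.0000
seg 3 [188°–360°] simple-harmonic, h=-8: θ=297.4° here. β=109.4, B=172. -8/2·(1 − cos(π·0.6360)) = -5.6580 → s = 11.3420
radial distance = base radius + s = 36 + 11.3420 = 47.3420

47.3420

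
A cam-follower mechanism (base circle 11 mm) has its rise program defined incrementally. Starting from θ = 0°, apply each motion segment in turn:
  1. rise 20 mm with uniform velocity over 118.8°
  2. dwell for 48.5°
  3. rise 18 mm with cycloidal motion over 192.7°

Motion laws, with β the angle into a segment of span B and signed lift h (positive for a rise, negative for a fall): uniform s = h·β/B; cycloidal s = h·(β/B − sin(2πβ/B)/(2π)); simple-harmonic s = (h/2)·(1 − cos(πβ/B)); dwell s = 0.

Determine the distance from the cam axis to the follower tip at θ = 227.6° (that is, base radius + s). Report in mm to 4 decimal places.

seg 1 [0°–118.8°] uniform, h=20: full span → s += 20 → s = 20.0000
seg 2 [118.8°–167.3°] dwell: s stays 20.0000
seg 3 [167.3°–360°] cycloidal, h=18: θ=227.6° here. β=60.3, B=192.7. 18·(0.3129 − sin(2π·0.3129)/(2π)) = 2.9888 → s = 22.9888
radial distance = base radius + s = 11 + 22.9888 = 33.9888

33.9888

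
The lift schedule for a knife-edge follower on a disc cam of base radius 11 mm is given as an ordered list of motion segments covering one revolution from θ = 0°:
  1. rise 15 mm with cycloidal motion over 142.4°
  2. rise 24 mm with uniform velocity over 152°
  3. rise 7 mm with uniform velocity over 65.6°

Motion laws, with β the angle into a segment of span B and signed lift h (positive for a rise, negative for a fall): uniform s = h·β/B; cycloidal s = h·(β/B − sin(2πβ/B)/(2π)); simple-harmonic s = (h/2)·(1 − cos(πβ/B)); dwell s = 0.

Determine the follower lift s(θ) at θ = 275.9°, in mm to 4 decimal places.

seg 1 [0°–142.4°] cycloidal, h=15: full span → s += 15 → s = 15.0000
seg 2 [142.4°–294.4°] uniform, h=24: θ=275.9° here. β=133.5, B=152. 24·133.5/152 = 21.0789 → s = 36.0789

36.0789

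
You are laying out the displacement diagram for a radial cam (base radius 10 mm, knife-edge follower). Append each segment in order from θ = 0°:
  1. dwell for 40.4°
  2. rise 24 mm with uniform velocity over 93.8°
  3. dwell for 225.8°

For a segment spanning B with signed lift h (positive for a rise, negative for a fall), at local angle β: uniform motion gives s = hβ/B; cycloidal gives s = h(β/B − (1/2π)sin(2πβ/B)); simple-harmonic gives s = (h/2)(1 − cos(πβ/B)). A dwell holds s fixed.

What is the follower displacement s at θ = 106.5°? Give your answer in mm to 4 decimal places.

seg 1 [0°–40.4°] dwell: s stays 0.0000
seg 2 [40.4°–134.2°] uniform, h=24: θ=106.5° here. β=66.1, B=93.8. 24·66.1/93.8 = 16.9126 → s = 16.9126

16.9126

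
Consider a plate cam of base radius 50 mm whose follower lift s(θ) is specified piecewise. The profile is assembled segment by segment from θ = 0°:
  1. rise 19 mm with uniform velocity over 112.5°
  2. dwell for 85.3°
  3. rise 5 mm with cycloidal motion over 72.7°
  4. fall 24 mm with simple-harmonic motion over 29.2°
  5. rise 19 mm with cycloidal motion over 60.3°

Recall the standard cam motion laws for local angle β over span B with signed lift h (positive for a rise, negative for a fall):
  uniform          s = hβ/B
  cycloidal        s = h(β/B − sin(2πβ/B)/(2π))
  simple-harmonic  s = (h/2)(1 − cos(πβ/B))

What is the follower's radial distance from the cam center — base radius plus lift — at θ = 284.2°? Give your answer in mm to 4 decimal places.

seg 1 [0°–112.5°] uniform, h=19: full span → s += 19 → s = 19.0000
seg 2 [112.5°–197.8°] dwell: s stays 19.0000
seg 3 [197.8°–270.5°] cycloidal, h=5: full span → s += 5 → s = 24.0000
seg 4 [270.5°–299.7°] simple-harmonic, h=-24: θ=284.2° here. β=13.7, B=29.2. -24/2·(1 − cos(π·0.4692)) = -10.8399 → s = 13.1601
radial distance = base radius + s = 50 + 13.1601 = 63.1601

63.1601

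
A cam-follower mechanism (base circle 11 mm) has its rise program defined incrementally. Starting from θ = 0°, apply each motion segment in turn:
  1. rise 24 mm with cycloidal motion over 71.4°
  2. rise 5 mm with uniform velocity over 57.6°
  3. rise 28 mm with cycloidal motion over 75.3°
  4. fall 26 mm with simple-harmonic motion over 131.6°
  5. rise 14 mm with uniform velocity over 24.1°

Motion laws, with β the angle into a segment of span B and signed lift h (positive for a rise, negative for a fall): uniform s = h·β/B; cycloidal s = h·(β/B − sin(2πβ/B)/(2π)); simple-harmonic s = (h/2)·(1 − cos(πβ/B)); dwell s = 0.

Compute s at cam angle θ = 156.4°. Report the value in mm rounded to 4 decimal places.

seg 1 [0°–71.4°] cycloidal, h=24: full span → s += 24 → s = 24.0000
seg 2 [71.4°–129°] uniform, h=5: full span → s += 5 → s = 29.0000
seg 3 [129°–204.3°] cycloidal, h=28: θ=156.4° here. β=27.4, B=75.3. 28·(0.3639 − sin(2π·0.3639)/(2π)) = 6.8251 → s = 35.8251

35.8251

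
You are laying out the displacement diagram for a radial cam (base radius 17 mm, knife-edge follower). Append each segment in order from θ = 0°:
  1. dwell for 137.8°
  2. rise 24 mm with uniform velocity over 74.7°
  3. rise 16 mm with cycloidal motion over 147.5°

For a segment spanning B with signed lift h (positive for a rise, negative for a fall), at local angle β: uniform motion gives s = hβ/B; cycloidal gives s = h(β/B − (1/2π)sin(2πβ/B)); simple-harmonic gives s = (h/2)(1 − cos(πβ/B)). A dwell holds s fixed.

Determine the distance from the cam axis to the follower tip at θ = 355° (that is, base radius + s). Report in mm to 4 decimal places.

seg 1 [0°–137.8°] dwell: s stays 0.0000
seg 2 [137.8°–212.5°] uniform, h=24: full span → s += 24 → s = 24.0000
seg 3 [212.5°–360°] cycloidal, h=16: θ=355° here. β=142.5, B=147.5. 16·(0.9661 − sin(2π·0.9661)/(2π)) = 15.9959 → s = 39.9959
radial distance = base radius + s = 17 + 39.9959 = 56.9959

56.9959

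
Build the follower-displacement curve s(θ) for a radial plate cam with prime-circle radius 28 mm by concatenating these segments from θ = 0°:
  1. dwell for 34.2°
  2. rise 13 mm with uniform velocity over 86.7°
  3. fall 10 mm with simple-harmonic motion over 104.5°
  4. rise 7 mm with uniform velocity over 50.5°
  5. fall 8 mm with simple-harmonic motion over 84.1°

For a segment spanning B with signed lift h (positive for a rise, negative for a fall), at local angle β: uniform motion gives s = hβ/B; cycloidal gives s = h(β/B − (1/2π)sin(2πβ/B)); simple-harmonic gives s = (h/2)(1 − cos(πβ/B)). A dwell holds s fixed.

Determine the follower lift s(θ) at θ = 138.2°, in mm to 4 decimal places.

seg 1 [0°–34.2°] dwell: s stays 0.0000
seg 2 [34.2°–120.9°] uniform, h=13: full span → s += 13 → s = 13.0000
seg 3 [120.9°–225.4°] simple-harmonic, h=-10: θ=138.2° here. β=17.3, B=104.5. -10/2·(1 − cos(π·0.1656)) = -0.6611 → s = 12.3389

12.3389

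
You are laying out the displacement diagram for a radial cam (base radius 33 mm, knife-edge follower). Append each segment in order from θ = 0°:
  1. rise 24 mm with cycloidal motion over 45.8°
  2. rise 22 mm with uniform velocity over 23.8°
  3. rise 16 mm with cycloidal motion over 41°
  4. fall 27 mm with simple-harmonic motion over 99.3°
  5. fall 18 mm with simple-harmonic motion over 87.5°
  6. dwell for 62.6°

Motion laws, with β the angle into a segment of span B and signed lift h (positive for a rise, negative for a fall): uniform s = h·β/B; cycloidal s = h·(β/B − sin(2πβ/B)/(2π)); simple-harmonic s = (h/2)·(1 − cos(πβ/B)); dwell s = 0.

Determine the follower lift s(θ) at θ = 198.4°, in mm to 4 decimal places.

seg 1 [0°–45.8°] cycloidal, h=24: full span → s += 24 → s = 24.0000
seg 2 [45.8°–69.6°] uniform, h=22: full span → s += 22 → s = 46.0000
seg 3 [69.6°–110.6°] cycloidal, h=16: full span → s += 16 → s = 62.0000
seg 4 [110.6°–209.9°] simple-harmonic, h=-27: θ=198.4° here. β=87.8, B=99.3. -27/2·(1 − cos(π·0.8842)) = -26.1163 → s = 35.8837

35.8837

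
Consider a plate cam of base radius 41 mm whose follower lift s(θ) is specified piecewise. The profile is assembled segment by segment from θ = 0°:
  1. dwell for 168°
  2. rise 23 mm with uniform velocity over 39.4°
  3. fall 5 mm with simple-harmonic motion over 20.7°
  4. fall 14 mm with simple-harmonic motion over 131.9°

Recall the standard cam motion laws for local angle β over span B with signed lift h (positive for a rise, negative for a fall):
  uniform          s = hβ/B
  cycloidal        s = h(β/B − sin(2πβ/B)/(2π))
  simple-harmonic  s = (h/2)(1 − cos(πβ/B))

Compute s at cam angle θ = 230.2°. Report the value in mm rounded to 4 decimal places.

seg 1 [0°–168°] dwell: s stays 0.0000
seg 2 [168°–207.4°] uniform, h=23: full span → s += 23 → s = 23.0000
seg 3 [207.4°–228.1°] simple-harmonic, h=-5: full span → s += -5 → s = 18.0000
seg 4 [228.1°–360°] simple-harmonic, h=-14: θ=230.2° here. β=2.1, B=131.9. -14/2·(1 − cos(π·0.0159)) = -0.0088 → s = 17.9912

17.9912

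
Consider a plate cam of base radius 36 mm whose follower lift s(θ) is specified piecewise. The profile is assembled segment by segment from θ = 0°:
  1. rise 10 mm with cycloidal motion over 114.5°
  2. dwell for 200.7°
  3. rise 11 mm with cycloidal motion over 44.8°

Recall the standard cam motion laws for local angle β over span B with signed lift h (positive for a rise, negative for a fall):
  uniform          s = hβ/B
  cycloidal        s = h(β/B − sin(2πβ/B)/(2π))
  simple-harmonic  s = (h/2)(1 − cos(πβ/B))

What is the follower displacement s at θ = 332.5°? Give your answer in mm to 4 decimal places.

seg 1 [0°–114.5°] cycloidal, h=10: full span → s += 10 → s = 10.0000
seg 2 [114.5°–315.2°] dwell: s stays 10.0000
seg 3 [315.2°–360°] cycloidal, h=11: θ=332.5° here. β=17.3, B=44.8. 11·(0.3862 − sin(2π·0.3862)/(2π)) = 3.0996 → s = 13.0996

13.0996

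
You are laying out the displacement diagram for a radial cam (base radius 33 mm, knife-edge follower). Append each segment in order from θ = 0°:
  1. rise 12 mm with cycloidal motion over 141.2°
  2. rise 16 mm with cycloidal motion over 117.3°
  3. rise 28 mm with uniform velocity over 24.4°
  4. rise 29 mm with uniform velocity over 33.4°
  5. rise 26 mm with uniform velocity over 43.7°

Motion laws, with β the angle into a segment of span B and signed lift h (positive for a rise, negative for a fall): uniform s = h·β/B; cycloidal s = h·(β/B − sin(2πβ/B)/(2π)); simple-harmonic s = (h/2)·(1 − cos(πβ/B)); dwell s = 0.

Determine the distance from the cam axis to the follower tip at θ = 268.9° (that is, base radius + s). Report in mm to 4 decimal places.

seg 1 [0°–141.2°] cycloidal, h=12: full span → s += 12 → s = 12.0000
seg 2 [141.2°–258.5°] cycloidal, h=16: full span → s += 16 → s = 28.0000
seg 3 [258.5°–282.9°] uniform, h=28: θ=268.9° here. β=10.4, B=24.4. 28·10.4/24.4 = 11.9344 → s = 39.9344
radial distance = base radius + s = 33 + 39.9344 = 72.9344

72.9344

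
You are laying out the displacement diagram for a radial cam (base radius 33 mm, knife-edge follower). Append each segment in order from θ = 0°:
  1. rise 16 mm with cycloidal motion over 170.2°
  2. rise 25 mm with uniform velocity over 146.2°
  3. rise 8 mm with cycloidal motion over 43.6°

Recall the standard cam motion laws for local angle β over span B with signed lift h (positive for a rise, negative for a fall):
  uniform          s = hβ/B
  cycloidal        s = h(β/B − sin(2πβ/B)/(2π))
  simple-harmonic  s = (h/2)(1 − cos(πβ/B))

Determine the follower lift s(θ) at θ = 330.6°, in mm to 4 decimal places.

seg 1 [0°–170.2°] cycloidal, h=16: full span → s += 16 → s = 16.0000
seg 2 [170.2°–316.4°] uniform, h=25: full span → s += 25 → s = 41.0000
seg 3 [316.4°–360°] cycloidal, h=8: θ=330.6° here. β=14.2, B=43.6. 8·(0.3257 − sin(2π·0.3257)/(2π)) = 1.4735 → s = 42.4735

42.4735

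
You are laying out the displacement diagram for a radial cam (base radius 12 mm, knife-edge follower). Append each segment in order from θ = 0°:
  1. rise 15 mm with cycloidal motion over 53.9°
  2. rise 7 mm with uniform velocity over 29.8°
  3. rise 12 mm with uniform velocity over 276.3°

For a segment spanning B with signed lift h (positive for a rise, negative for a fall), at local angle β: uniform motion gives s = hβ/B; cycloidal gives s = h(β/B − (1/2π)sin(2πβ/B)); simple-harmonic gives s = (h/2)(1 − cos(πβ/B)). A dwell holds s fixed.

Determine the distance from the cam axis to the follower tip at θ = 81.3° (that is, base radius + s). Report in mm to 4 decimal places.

seg 1 [0°–53.9°] cycloidal, h=15: full span → s += 15 → s = 15.0000
seg 2 [53.9°–83.7°] uniform, h=7: θ=81.3° here. β=27.4, B=29.8. 7·27.4/29.8 = 6.4362 → s = 21.4362
radial distance = base radius + s = 12 + 21.4362 = 33.4362

33.4362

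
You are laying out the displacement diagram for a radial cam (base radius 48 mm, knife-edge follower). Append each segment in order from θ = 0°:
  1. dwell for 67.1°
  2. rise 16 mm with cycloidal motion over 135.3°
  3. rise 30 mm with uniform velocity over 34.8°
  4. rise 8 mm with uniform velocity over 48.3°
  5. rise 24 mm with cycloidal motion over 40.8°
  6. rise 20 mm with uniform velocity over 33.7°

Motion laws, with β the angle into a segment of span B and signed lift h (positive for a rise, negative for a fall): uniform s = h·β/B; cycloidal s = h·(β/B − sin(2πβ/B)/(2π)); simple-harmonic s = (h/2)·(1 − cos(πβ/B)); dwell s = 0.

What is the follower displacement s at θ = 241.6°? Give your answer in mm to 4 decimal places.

seg 1 [0°–67.1°] dwell: s stays 0.0000
seg 2 [67.1°–202.4°] cycloidal, h=16: full span → s += 16 → s = 16.0000
seg 3 [202.4°–237.2°] uniform, h=30: full span → s += 30 → s = 46.0000
seg 4 [237.2°–285.5°] uniform, h=8: θ=241.6° here. β=4.4, B=48.3. 8·4.4/48.3 = 0.7288 → s = 46.7288

46.7288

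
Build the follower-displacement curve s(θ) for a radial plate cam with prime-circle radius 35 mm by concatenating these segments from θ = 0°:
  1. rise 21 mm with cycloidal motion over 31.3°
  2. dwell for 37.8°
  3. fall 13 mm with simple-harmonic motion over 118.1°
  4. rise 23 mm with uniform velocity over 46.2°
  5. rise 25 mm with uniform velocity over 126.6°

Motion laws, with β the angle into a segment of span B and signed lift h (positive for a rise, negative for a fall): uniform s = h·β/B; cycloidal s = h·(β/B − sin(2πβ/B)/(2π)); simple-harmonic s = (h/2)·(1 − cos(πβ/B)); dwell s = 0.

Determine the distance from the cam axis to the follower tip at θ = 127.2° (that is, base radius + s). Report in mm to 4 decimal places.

seg 1 [0°–31.3°] cycloidal, h=21: full span → s += 21 → s = 21.0000
seg 2 [31.3°–69.1°] dwell: s stays 21.0000
seg 3 [69.1°–187.2°] simple-harmonic, h=-13: θ=127.2° here. β=58.1, B=118.1. -13/2·(1 − cos(π·0.4920)) = -6.3358 → s = 14.6642
radial distance = base radius + s = 35 + 14.6642 = 49.6642

49.6642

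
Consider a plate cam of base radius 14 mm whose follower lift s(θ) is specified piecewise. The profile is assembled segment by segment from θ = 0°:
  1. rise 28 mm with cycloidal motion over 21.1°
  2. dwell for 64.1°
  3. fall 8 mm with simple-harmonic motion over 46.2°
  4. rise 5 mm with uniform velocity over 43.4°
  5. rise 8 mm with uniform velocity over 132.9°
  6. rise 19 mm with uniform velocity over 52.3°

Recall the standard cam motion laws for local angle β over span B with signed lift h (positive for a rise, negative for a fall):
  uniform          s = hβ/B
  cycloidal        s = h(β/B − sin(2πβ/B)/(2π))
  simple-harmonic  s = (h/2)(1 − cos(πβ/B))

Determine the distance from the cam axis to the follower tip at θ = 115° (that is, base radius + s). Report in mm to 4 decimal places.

seg 1 [0°–21.1°] cycloidal, h=28: full span → s += 28 → s = 28.0000
seg 2 [21.1°–85.2°] dwell: s stays 28.0000
seg 3 [85.2°–131.4°] simple-harmonic, h=-8: θ=115° here. β=29.8, B=46.2. -8/2·(1 − cos(π·0.6450)) = -5.7600 → s = 22.2400
radial distance = base radius + s = 14 + 22.2400 = 36.2400

36.2400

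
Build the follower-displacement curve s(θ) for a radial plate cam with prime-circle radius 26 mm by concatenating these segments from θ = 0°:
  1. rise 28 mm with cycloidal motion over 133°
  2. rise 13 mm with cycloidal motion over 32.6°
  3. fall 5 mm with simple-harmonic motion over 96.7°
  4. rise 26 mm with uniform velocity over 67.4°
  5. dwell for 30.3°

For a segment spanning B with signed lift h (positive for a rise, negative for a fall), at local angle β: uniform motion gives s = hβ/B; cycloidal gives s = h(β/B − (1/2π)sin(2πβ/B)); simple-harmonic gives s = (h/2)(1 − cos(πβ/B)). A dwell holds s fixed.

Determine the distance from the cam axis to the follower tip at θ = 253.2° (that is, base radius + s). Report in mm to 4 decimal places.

seg 1 [0°–133°] cycloidal, h=28: full span → s += 28 → s = 28.0000
seg 2 [133°–165.6°] cycloidal, h=13: full span → s += 13 → s = 41.0000
seg 3 [165.6°–262.3°] simple-harmonic, h=-5: θ=253.2° here. β=87.6, B=96.7. -5/2·(1 − cos(π·0.9059)) = -4.8915 → s = 36.1085
radial distance = base radius + s = 26 + 36.1085 = 62.1085

62.1085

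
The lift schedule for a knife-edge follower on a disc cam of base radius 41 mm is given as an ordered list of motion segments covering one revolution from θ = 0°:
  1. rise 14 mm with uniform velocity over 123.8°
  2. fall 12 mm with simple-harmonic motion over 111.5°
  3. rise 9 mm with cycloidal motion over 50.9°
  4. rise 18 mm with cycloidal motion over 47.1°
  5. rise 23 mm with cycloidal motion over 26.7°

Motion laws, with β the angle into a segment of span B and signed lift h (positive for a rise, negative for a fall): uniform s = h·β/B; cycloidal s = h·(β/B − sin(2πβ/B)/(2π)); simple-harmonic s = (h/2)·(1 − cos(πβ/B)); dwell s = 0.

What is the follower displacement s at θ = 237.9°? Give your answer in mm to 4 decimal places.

seg 1 [0°–123.8°] uniform, h=14: full span → s += 14 → s = 14.0000
seg 2 [123.8°–235.3°] simple-harmonic, h=-12: full span → s += -12 → s = 2.0000
seg 3 [235.3°–286.2°] cycloidal, h=9: θ=237.9° here. β=2.6, B=50.9. 9·(0.0511 − sin(2π·0.0511)/(2π)) = 0.0079 → s = 2.0079

2.0079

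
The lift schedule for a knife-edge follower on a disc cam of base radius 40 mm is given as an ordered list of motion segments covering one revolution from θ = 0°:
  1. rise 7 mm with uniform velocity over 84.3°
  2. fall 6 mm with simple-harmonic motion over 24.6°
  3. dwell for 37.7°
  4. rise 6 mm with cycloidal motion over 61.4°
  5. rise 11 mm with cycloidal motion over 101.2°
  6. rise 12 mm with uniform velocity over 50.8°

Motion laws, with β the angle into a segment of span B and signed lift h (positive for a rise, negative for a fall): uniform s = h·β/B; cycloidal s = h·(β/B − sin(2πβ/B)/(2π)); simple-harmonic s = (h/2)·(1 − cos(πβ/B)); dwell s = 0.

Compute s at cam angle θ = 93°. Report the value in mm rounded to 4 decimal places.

seg 1 [0°–84.3°] uniform, h=7: full span → s += 7 → s = 7.0000
seg 2 [84.3°–108.9°] simple-harmonic, h=-6: θ=93° here. β=8.7, B=24.6. -6/2·(1 − cos(π·0.3537)) = -1.6688 → s = 5.3312

5.3312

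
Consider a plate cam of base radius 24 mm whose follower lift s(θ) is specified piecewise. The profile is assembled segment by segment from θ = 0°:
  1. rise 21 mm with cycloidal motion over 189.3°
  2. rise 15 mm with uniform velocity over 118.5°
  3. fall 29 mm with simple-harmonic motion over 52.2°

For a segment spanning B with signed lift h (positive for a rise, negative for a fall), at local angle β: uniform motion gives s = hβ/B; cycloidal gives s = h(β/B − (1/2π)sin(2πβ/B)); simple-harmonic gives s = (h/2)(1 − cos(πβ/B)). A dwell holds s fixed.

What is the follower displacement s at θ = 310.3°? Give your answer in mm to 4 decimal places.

seg 1 [0°–189.3°] cycloidal, h=21: full span → s += 21 → s = 21.0000
seg 2 [189.3°–307.8°] uniform, h=15: full span → s += 15 → s = 36.0000
seg 3 [307.8°–360°] simple-harmonic, h=-29: θ=310.3° here. β=2.5, B=52.2. -29/2·(1 − cos(π·0.0479)) = -0.1638 → s = 35.8362

35.8362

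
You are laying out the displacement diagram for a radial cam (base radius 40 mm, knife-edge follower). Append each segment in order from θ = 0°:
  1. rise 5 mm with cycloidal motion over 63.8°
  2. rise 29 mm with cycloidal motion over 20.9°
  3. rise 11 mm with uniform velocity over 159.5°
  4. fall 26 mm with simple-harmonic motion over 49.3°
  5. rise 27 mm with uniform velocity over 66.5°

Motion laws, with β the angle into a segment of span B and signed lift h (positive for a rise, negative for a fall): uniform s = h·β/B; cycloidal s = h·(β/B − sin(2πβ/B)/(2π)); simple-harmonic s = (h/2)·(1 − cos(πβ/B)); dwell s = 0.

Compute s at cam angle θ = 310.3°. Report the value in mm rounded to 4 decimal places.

seg 1 [0°–63.8°] cycloidal, h=5: full span → s += 5 → s = 5.0000
seg 2 [63.8°–84.7°] cycloidal, h=29: full span → s += 29 → s = 34.0000
seg 3 [84.7°–244.2°] uniform, h=11: full span → s += 11 → s = 45.0000
seg 4 [244.2°–293.5°] simple-harmonic, h=-26: full span → s += -26 → s = 19.0000
seg 5 [293.5°–360°] uniform, h=27: θ=310.3° here. β=16.8, B=66.5. 27·16.8/66.5 = 6.8211 → s = 25.8211

25.8211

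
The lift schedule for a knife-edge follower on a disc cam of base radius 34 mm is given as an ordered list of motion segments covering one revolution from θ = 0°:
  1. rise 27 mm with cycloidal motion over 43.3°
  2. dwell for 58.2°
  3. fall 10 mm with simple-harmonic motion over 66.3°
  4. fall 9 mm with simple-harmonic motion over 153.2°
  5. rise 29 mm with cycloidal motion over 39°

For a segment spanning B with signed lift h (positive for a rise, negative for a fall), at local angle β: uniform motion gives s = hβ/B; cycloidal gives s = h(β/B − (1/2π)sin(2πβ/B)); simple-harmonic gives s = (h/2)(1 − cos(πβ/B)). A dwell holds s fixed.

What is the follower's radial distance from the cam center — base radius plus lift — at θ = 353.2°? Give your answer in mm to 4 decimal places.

seg 1 [0°–43.3°] cycloidal, h=27: full span → s += 27 → s = 27.0000
seg 2 [43.3°–101.5°] dwell: s stays 27.0000
seg 3 [101.5°–167.8°] simple-harmonic, h=-10: full span → s += -10 → s = 17.0000
seg 4 [167.8°–321°] simple-harmonic, h=-9: full span → s += -9 → s = 8.0000
seg 5 [321°–360°] cycloidal, h=29: θ=353.2° here. β=32.2, B=39. 29·(0.8256 − sin(2π·0.8256)/(2π)) = 28.0476 → s = 36.0476
radial distance = base radius + s = 34 + 36.0476 = 70.0476

70.0476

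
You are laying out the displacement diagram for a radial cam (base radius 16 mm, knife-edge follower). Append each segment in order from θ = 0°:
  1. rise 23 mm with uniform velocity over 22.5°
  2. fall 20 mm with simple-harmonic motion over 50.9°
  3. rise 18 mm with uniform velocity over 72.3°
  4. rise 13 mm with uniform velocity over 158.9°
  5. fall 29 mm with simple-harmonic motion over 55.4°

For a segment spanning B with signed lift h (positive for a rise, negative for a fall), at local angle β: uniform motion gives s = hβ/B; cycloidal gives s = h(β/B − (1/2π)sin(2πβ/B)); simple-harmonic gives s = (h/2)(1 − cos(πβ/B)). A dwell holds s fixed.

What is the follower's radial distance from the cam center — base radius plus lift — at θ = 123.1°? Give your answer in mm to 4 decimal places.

seg 1 [0°–22.5°] uniform, h=23: full span → s += 23 → s = 23.0000
seg 2 [22.5°–73.4°] simple-harmonic, h=-20: full span → s += -20 → s = 3.0000
seg 3 [73.4°–145.7°] uniform, h=18: θ=123.1° here. β=49.7, B=72.3. 18·49.7/72.3 = 12.3734 → s = 15.3734
radial distance = base radius + s = 16 + 15.3734 = 31.3734

31.3734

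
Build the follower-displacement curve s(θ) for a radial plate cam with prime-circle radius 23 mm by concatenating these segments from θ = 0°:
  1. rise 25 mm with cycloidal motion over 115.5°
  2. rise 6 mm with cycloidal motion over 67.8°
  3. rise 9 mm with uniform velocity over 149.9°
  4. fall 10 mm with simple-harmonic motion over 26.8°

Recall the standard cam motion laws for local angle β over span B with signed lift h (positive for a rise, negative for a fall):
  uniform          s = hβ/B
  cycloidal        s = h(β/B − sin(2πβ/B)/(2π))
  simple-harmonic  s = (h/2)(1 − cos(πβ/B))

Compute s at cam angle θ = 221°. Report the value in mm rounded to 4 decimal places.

seg 1 [0°–115.5°] cycloidal, h=25: full span → s += 25 → s = 25.0000
seg 2 [115.5°–183.3°] cycloidal, h=6: full span → s += 6 → s = 31.0000
seg 3 [183.3°–333.2°] uniform, h=9: θ=221° here. β=37.7, B=149.9. 9·37.7/149.9 = 2.2635 → s = 33.2635

33.2635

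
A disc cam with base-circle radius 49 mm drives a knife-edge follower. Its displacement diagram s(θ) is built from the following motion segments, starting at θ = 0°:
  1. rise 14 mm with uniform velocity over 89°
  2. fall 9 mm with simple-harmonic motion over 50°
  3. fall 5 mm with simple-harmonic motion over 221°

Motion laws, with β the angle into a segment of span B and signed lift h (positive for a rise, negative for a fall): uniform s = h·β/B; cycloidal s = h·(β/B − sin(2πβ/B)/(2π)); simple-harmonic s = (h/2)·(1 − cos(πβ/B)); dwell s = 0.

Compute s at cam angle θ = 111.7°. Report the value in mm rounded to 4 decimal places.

seg 1 [0°–89°] uniform, h=14: full span → s += 14 → s = 14.0000
seg 2 [89°–139°] simple-harmonic, h=-9: θ=111.7° here. β=22.7, B=50. -9/2·(1 − cos(π·0.4540)) = -3.8520 → s = 10.1480

10.1480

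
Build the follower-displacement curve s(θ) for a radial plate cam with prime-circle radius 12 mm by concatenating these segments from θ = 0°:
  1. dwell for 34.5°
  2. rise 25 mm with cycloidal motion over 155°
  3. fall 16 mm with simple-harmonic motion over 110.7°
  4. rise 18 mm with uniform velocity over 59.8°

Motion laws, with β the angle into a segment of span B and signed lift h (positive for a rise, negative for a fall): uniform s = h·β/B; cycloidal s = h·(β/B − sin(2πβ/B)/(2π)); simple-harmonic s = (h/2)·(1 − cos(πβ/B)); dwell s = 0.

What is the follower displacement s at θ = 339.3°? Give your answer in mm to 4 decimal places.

seg 1 [0°–34.5°] dwell: s stays 0.0000
seg 2 [34.5°–189.5°] cycloidal, h=25: full span → s += 25 → s = 25.0000
seg 3 [189.5°–300.2°] simple-harmonic, h=-16: full span → s += -16 → s = 9.0000
seg 4 [300.2°–360°] uniform, h=18: θ=339.3° here. β=39.1, B=59.8. 18·39.1/59.8 = 11.7692 → s = 20.7692

20.7692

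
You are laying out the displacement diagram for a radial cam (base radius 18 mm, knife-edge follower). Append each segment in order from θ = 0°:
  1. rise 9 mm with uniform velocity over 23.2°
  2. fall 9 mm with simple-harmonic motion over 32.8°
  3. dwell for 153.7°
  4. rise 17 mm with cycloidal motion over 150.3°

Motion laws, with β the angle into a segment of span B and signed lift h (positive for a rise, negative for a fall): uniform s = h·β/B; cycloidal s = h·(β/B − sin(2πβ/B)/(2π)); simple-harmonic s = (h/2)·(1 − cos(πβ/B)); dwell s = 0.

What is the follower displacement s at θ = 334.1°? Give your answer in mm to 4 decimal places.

seg 1 [0°–23.2°] uniform, h=9: full span → s += 9 → s = 9.0000
seg 2 [23.2°–56°] simple-harmonic, h=-9: full span → s += -9 → s = 0.0000
seg 3 [56°–209.7°] dwell: s stays 0.0000
seg 4 [209.7°–360°] cycloidal, h=17: θ=334.1° here. β=124.4, B=150.3. 17·(0.8277 − sin(2π·0.8277)/(2π)) = 16.4603 → s = 16.4603

16.4603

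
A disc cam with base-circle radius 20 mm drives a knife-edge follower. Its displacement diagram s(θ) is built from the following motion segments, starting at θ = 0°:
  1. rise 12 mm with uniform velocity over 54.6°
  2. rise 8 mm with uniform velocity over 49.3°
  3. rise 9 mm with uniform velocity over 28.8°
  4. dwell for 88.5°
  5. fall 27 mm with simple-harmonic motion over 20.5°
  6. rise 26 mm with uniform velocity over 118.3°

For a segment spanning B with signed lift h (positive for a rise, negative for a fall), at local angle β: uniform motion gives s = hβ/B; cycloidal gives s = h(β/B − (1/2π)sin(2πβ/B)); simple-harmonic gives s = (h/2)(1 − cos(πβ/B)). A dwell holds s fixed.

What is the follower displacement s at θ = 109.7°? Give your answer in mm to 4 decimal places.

seg 1 [0°–54.6°] uniform, h=12: full span → s += 12 → s = 12.0000
seg 2 [54.6°–103.9°] uniform, h=8: full span → s += 8 → s = 20.0000
seg 3 [103.9°–132.7°] uniform, h=9: θ=109.7° here. β=5.8, B=28.8. 9·5.8/28.8 = 1.8125 → s = 21.8125

21.8125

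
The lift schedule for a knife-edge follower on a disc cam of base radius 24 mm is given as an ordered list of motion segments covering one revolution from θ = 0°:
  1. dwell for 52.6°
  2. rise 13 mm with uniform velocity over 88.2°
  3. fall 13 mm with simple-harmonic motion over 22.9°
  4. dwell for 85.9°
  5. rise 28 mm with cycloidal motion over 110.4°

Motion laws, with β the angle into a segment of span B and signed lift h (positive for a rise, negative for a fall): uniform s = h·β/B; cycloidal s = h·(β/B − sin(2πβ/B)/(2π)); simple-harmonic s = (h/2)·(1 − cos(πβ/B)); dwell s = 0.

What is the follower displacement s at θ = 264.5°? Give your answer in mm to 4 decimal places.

seg 1 [0°–52.6°] dwell: s stays 0.0000
seg 2 [52.6°–140.8°] uniform, h=13: full span → s += 13 → s = 13.0000
seg 3 [140.8°–163.7°] simple-harmonic, h=-13: full span → s += -13 → s = 0.0000
seg 4 [163.7°–249.6°] dwell: s stays 0.0000
seg 5 [249.6°–360°] cycloidal, h=28: θ=264.5° here. β=14.9, B=110.4. 28·(0.1350 − sin(2π·0.1350)/(2π)) = 0.4369 → s = 0.4369

0.4369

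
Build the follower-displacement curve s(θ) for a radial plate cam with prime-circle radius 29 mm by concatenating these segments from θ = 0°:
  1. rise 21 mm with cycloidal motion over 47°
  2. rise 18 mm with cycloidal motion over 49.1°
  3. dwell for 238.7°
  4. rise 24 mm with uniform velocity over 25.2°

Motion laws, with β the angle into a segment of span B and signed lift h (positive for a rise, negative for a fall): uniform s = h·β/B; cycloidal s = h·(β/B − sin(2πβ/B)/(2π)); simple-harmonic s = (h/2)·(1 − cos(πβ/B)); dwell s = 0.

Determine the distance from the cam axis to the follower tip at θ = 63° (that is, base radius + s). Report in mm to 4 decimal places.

seg 1 [0°–47°] cycloidal, h=21: full span → s += 21 → s = 21.0000
seg 2 [47°–96.1°] cycloidal, h=18: θ=63° here. β=16, B=49.1. 18·(0.3259 − sin(2π·0.3259)/(2π)) = 3.3201 → s = 24.3201
radial distance = base radius + s = 29 + 24.3201 = 53.3201

53.3201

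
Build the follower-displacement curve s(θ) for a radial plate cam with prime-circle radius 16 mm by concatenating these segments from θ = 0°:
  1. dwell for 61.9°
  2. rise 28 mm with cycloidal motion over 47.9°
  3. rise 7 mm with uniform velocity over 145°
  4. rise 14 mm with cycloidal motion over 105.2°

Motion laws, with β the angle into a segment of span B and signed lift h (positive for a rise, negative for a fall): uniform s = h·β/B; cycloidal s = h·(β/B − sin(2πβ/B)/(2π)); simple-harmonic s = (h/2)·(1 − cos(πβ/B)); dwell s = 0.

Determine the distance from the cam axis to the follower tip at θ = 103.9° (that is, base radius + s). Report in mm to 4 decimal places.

seg 1 [0°–61.9°] dwell: s stays 0.0000
seg 2 [61.9°–109.8°] cycloidal, h=28: θ=103.9° here. β=42, B=47.9. 28·(0.8768 − sin(2π·0.8768)/(2π)) = 27.6659 → s = 27.6659
radial distance = base radius + s = 16 + 27.6659 = 43.6659

43.6659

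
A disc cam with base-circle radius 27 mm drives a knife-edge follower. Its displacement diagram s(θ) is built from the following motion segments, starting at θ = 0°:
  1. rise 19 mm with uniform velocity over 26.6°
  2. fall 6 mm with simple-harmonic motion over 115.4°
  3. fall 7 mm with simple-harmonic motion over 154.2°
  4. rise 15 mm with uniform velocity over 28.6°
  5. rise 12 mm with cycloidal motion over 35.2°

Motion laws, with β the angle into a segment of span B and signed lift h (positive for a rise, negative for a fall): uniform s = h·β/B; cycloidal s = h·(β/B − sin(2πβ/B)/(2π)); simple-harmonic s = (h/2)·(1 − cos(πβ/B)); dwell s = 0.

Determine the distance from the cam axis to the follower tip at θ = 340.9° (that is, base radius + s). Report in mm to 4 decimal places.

seg 1 [0°–26.6°] uniform, h=19: full span → s += 19 → s = 19.0000
seg 2 [26.6°–142°] simple-harmonic, h=-6: full span → s += -6 → s = 13.0000
seg 3 [142°–296.2°] simple-harmonic, h=-7: full span → s += -7 → s = 6.0000
seg 4 [296.2°–324.8°] uniform, h=15: full span → s += 15 → s = 21.0000
seg 5 [324.8°–360°] cycloidal, h=12: θ=340.9° here. β=16.1, B=35.2. 12·(0.4574 − sin(2π·0.4574)/(2π)) = 4.9834 → s = 25.9834
radial distance = base radius + s = 27 + 25.9834 = 52.9834

52.9834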